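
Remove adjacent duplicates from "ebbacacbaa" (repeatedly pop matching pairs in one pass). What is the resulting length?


Input: ebbacacbaa
Stack-based adjacent duplicate removal:
  Read 'e': push. Stack: e
  Read 'b': push. Stack: eb
  Read 'b': matches stack top 'b' => pop. Stack: e
  Read 'a': push. Stack: ea
  Read 'c': push. Stack: eac
  Read 'a': push. Stack: eaca
  Read 'c': push. Stack: eacac
  Read 'b': push. Stack: eacacb
  Read 'a': push. Stack: eacacba
  Read 'a': matches stack top 'a' => pop. Stack: eacacb
Final stack: "eacacb" (length 6)

6


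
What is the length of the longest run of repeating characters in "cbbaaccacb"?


Input: "cbbaaccacb"
Scanning for longest run:
  Position 1 ('b'): new char, reset run to 1
  Position 2 ('b'): continues run of 'b', length=2
  Position 3 ('a'): new char, reset run to 1
  Position 4 ('a'): continues run of 'a', length=2
  Position 5 ('c'): new char, reset run to 1
  Position 6 ('c'): continues run of 'c', length=2
  Position 7 ('a'): new char, reset run to 1
  Position 8 ('c'): new char, reset run to 1
  Position 9 ('b'): new char, reset run to 1
Longest run: 'b' with length 2

2


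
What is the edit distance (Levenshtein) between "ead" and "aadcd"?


Computing edit distance: "ead" -> "aadcd"
DP table:
           a    a    d    c    d
      0    1    2    3    4    5
  e   1    1    2    3    4    5
  a   2    1    1    2    3    4
  d   3    2    2    1    2    3
Edit distance = dp[3][5] = 3

3


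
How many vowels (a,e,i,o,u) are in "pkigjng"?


Input: pkigjng
Checking each character:
  'p' at position 0: consonant
  'k' at position 1: consonant
  'i' at position 2: vowel (running total: 1)
  'g' at position 3: consonant
  'j' at position 4: consonant
  'n' at position 5: consonant
  'g' at position 6: consonant
Total vowels: 1

1


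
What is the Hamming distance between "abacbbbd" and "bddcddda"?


Comparing "abacbbbd" and "bddcddda" position by position:
  Position 0: 'a' vs 'b' => differ
  Position 1: 'b' vs 'd' => differ
  Position 2: 'a' vs 'd' => differ
  Position 3: 'c' vs 'c' => same
  Position 4: 'b' vs 'd' => differ
  Position 5: 'b' vs 'd' => differ
  Position 6: 'b' vs 'd' => differ
  Position 7: 'd' vs 'a' => differ
Total differences (Hamming distance): 7

7


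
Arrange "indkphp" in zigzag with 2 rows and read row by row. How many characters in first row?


Zigzag "indkphp" into 2 rows:
Placing characters:
  'i' => row 0
  'n' => row 1
  'd' => row 0
  'k' => row 1
  'p' => row 0
  'h' => row 1
  'p' => row 0
Rows:
  Row 0: "idpp"
  Row 1: "nkh"
First row length: 4

4


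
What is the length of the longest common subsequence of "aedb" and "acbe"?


LCS of "aedb" and "acbe"
DP table:
           a    c    b    e
      0    0    0    0    0
  a   0    1    1    1    1
  e   0    1    1    1    2
  d   0    1    1    1    2
  b   0    1    1    2    2
LCS length = dp[4][4] = 2

2


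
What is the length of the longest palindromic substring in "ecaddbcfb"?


Input: "ecaddbcfb"
Checking substrings for palindromes:
  [3:5] "dd" (len 2) => palindrome
Longest palindromic substring: "dd" with length 2

2


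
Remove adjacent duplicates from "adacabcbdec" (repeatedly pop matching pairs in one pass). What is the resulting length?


Input: adacabcbdec
Stack-based adjacent duplicate removal:
  Read 'a': push. Stack: a
  Read 'd': push. Stack: ad
  Read 'a': push. Stack: ada
  Read 'c': push. Stack: adac
  Read 'a': push. Stack: adaca
  Read 'b': push. Stack: adacab
  Read 'c': push. Stack: adacabc
  Read 'b': push. Stack: adacabcb
  Read 'd': push. Stack: adacabcbd
  Read 'e': push. Stack: adacabcbde
  Read 'c': push. Stack: adacabcbdec
Final stack: "adacabcbdec" (length 11)

11


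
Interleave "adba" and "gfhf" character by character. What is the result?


Interleaving "adba" and "gfhf":
  Position 0: 'a' from first, 'g' from second => "ag"
  Position 1: 'd' from first, 'f' from second => "df"
  Position 2: 'b' from first, 'h' from second => "bh"
  Position 3: 'a' from first, 'f' from second => "af"
Result: agdfbhaf

agdfbhaf


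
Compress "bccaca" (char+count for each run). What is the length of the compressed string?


Input: bccaca
Runs:
  'b' x 1 => "b1"
  'c' x 2 => "c2"
  'a' x 1 => "a1"
  'c' x 1 => "c1"
  'a' x 1 => "a1"
Compressed: "b1c2a1c1a1"
Compressed length: 10

10


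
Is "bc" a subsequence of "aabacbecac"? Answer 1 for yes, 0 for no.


Check if "bc" is a subsequence of "aabacbecac"
Greedy scan:
  Position 0 ('a'): no match needed
  Position 1 ('a'): no match needed
  Position 2 ('b'): matches sub[0] = 'b'
  Position 3 ('a'): no match needed
  Position 4 ('c'): matches sub[1] = 'c'
  Position 5 ('b'): no match needed
  Position 6 ('e'): no match needed
  Position 7 ('c'): no match needed
  Position 8 ('a'): no match needed
  Position 9 ('c'): no match needed
All 2 characters matched => is a subsequence

1


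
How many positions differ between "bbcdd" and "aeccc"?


Comparing "bbcdd" and "aeccc" position by position:
  Position 0: 'b' vs 'a' => DIFFER
  Position 1: 'b' vs 'e' => DIFFER
  Position 2: 'c' vs 'c' => same
  Position 3: 'd' vs 'c' => DIFFER
  Position 4: 'd' vs 'c' => DIFFER
Positions that differ: 4

4


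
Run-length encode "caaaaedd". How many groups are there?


Input: caaaaedd
Scanning for consecutive runs:
  Group 1: 'c' x 1 (positions 0-0)
  Group 2: 'a' x 4 (positions 1-4)
  Group 3: 'e' x 1 (positions 5-5)
  Group 4: 'd' x 2 (positions 6-7)
Total groups: 4

4


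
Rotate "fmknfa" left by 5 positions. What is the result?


Input: "fmknfa", rotate left by 5
First 5 characters: "fmknf"
Remaining characters: "a"
Concatenate remaining + first: "a" + "fmknf" = "afmknf"

afmknf


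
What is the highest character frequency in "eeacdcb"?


Input: eeacdcb
Character counts:
  'a': 1
  'b': 1
  'c': 2
  'd': 1
  'e': 2
Maximum frequency: 2

2


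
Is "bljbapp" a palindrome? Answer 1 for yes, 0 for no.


Input: bljbapp
Reversed: ppabjlb
  Compare pos 0 ('b') with pos 6 ('p'): MISMATCH
  Compare pos 1 ('l') with pos 5 ('p'): MISMATCH
  Compare pos 2 ('j') with pos 4 ('a'): MISMATCH
Result: not a palindrome

0


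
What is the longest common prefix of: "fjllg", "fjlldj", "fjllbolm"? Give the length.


Words: fjllg, fjlldj, fjllbolm
  Position 0: all 'f' => match
  Position 1: all 'j' => match
  Position 2: all 'l' => match
  Position 3: all 'l' => match
  Position 4: ('g', 'd', 'b') => mismatch, stop
LCP = "fjll" (length 4)

4


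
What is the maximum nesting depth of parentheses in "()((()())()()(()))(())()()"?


Input: "()((()())()()(()))(())()()"
Tracking depth:
  Position 0 '(': depth becomes 1
  Position 1 ')': depth becomes 0
  Position 2 '(': depth becomes 1
  Position 3 '(': depth becomes 2
  Position 4 '(': depth becomes 3
  Position 5 ')': depth becomes 2
  Position 6 '(': depth becomes 3
  Position 7 ')': depth becomes 2
  Position 8 ')': depth becomes 1
  Position 9 '(': depth becomes 2
  Position 10 ')': depth becomes 1
  Position 11 '(': depth becomes 2
  Position 12 ')': depth becomes 1
  Position 13 '(': depth becomes 2
  Position 14 '(': depth becomes 3
  Position 15 ')': depth becomes 2
  Position 16 ')': depth becomes 1
  Position 17 ')': depth becomes 0
  Position 18 '(': depth becomes 1
  Position 19 '(': depth becomes 2
  Position 20 ')': depth becomes 1
  Position 21 ')': depth becomes 0
  Position 22 '(': depth becomes 1
  Position 23 ')': depth becomes 0
  Position 24 '(': depth becomes 1
  Position 25 ')': depth becomes 0
Maximum depth reached: 3

3


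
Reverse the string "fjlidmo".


Input: fjlidmo
Reading characters right to left:
  Position 6: 'o'
  Position 5: 'm'
  Position 4: 'd'
  Position 3: 'i'
  Position 2: 'l'
  Position 1: 'j'
  Position 0: 'f'
Reversed: omdiljf

omdiljf


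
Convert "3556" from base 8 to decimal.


Input: "3556" in base 8
Positional expansion:
  Digit '3' (value 3) x 8^3 = 1536
  Digit '5' (value 5) x 8^2 = 320
  Digit '5' (value 5) x 8^1 = 40
  Digit '6' (value 6) x 8^0 = 6
Sum = 1902

1902


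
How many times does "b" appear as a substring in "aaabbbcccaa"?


Searching for "b" in "aaabbbcccaa"
Scanning each position:
  Position 0: "a" => no
  Position 1: "a" => no
  Position 2: "a" => no
  Position 3: "b" => MATCH
  Position 4: "b" => MATCH
  Position 5: "b" => MATCH
  Position 6: "c" => no
  Position 7: "c" => no
  Position 8: "c" => no
  Position 9: "a" => no
  Position 10: "a" => no
Total occurrences: 3

3


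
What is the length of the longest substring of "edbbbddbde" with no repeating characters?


Input: "edbbbddbde"
Sliding window (track last position of each char):
  Position 0 ('e'): window [0,0] length 1 -- new best
  Position 1 ('d'): window [0,1] length 2 -- new best
  Position 2 ('b'): window [0,2] length 3 -- new best
  Position 3 ('b'): repeat (last at 2), move window start to 3
  Position 3 ('b'): window [3,3] length 1
  Position 4 ('b'): repeat (last at 3), move window start to 4
  Position 4 ('b'): window [4,4] length 1
  Position 5 ('d'): window [4,5] length 2
  Position 6 ('d'): repeat (last at 5), move window start to 6
  Position 6 ('d'): window [6,6] length 1
  Position 7 ('b'): window [6,7] length 2
  Position 8 ('d'): repeat (last at 6), move window start to 7
  Position 8 ('d'): window [7,8] length 2
  Position 9 ('e'): window [7,9] length 3
Longest substring with no repeats: "edb" with length 3

3


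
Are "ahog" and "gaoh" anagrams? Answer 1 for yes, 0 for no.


Strings: "ahog", "gaoh"
Sorted first:  agho
Sorted second: agho
Sorted forms match => anagrams

1


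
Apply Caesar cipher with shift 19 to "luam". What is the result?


Caesar cipher: shift "luam" by 19
  'l' (pos 11) + 19 = pos 4 = 'e'
  'u' (pos 20) + 19 = pos 13 = 'n'
  'a' (pos 0) + 19 = pos 19 = 't'
  'm' (pos 12) + 19 = pos 5 = 'f'
Result: entf

entf


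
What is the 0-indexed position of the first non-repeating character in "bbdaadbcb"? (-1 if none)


Input: bbdaadbcb
Character frequencies:
  'a': 2
  'b': 4
  'c': 1
  'd': 2
Scanning left to right for freq == 1:
  Position 0 ('b'): freq=4, skip
  Position 1 ('b'): freq=4, skip
  Position 2 ('d'): freq=2, skip
  Position 3 ('a'): freq=2, skip
  Position 4 ('a'): freq=2, skip
  Position 5 ('d'): freq=2, skip
  Position 6 ('b'): freq=4, skip
  Position 7 ('c'): unique! => answer = 7

7


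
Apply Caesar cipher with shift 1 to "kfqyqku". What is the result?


Caesar cipher: shift "kfqyqku" by 1
  'k' (pos 10) + 1 = pos 11 = 'l'
  'f' (pos 5) + 1 = pos 6 = 'g'
  'q' (pos 16) + 1 = pos 17 = 'r'
  'y' (pos 24) + 1 = pos 25 = 'z'
  'q' (pos 16) + 1 = pos 17 = 'r'
  'k' (pos 10) + 1 = pos 11 = 'l'
  'u' (pos 20) + 1 = pos 21 = 'v'
Result: lgrzrlv

lgrzrlv


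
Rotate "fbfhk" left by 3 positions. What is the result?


Input: "fbfhk", rotate left by 3
First 3 characters: "fbf"
Remaining characters: "hk"
Concatenate remaining + first: "hk" + "fbf" = "hkfbf"

hkfbf


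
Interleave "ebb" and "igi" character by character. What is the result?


Interleaving "ebb" and "igi":
  Position 0: 'e' from first, 'i' from second => "ei"
  Position 1: 'b' from first, 'g' from second => "bg"
  Position 2: 'b' from first, 'i' from second => "bi"
Result: eibgbi

eibgbi


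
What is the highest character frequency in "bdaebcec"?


Input: bdaebcec
Character counts:
  'a': 1
  'b': 2
  'c': 2
  'd': 1
  'e': 2
Maximum frequency: 2

2


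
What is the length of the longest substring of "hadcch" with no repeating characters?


Input: "hadcch"
Sliding window (track last position of each char):
  Position 0 ('h'): window [0,0] length 1 -- new best
  Position 1 ('a'): window [0,1] length 2 -- new best
  Position 2 ('d'): window [0,2] length 3 -- new best
  Position 3 ('c'): window [0,3] length 4 -- new best
  Position 4 ('c'): repeat (last at 3), move window start to 4
  Position 4 ('c'): window [4,4] length 1
  Position 5 ('h'): window [4,5] length 2
Longest substring with no repeats: "hadc" with length 4

4


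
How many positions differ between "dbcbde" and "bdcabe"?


Comparing "dbcbde" and "bdcabe" position by position:
  Position 0: 'd' vs 'b' => DIFFER
  Position 1: 'b' vs 'd' => DIFFER
  Position 2: 'c' vs 'c' => same
  Position 3: 'b' vs 'a' => DIFFER
  Position 4: 'd' vs 'b' => DIFFER
  Position 5: 'e' vs 'e' => same
Positions that differ: 4

4


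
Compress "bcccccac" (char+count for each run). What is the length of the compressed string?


Input: bcccccac
Runs:
  'b' x 1 => "b1"
  'c' x 5 => "c5"
  'a' x 1 => "a1"
  'c' x 1 => "c1"
Compressed: "b1c5a1c1"
Compressed length: 8

8


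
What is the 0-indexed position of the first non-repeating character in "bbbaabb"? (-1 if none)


Input: bbbaabb
Character frequencies:
  'a': 2
  'b': 5
Scanning left to right for freq == 1:
  Position 0 ('b'): freq=5, skip
  Position 1 ('b'): freq=5, skip
  Position 2 ('b'): freq=5, skip
  Position 3 ('a'): freq=2, skip
  Position 4 ('a'): freq=2, skip
  Position 5 ('b'): freq=5, skip
  Position 6 ('b'): freq=5, skip
  No unique character found => answer = -1

-1


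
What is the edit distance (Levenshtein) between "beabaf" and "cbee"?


Computing edit distance: "beabaf" -> "cbee"
DP table:
           c    b    e    e
      0    1    2    3    4
  b   1    1    1    2    3
  e   2    2    2    1    2
  a   3    3    3    2    2
  b   4    4    3    3    3
  a   5    5    4    4    4
  f   6    6    5    5    5
Edit distance = dp[6][4] = 5

5


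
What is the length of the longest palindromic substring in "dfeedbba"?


Input: "dfeedbba"
Checking substrings for palindromes:
  [2:4] "ee" (len 2) => palindrome
  [5:7] "bb" (len 2) => palindrome
Longest palindromic substring: "ee" with length 2

2


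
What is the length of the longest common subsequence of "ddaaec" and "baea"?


LCS of "ddaaec" and "baea"
DP table:
           b    a    e    a
      0    0    0    0    0
  d   0    0    0    0    0
  d   0    0    0    0    0
  a   0    0    1    1    1
  a   0    0    1    1    2
  e   0    0    1    2    2
  c   0    0    1    2    2
LCS length = dp[6][4] = 2

2


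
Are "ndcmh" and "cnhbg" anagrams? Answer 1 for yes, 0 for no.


Strings: "ndcmh", "cnhbg"
Sorted first:  cdhmn
Sorted second: bcghn
Differ at position 0: 'c' vs 'b' => not anagrams

0


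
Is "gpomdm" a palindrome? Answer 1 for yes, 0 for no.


Input: gpomdm
Reversed: mdmopg
  Compare pos 0 ('g') with pos 5 ('m'): MISMATCH
  Compare pos 1 ('p') with pos 4 ('d'): MISMATCH
  Compare pos 2 ('o') with pos 3 ('m'): MISMATCH
Result: not a palindrome

0


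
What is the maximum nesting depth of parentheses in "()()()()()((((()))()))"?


Input: "()()()()()((((()))()))"
Tracking depth:
  Position 0 '(': depth becomes 1
  Position 1 ')': depth becomes 0
  Position 2 '(': depth becomes 1
  Position 3 ')': depth becomes 0
  Position 4 '(': depth becomes 1
  Position 5 ')': depth becomes 0
  Position 6 '(': depth becomes 1
  Position 7 ')': depth becomes 0
  Position 8 '(': depth becomes 1
  Position 9 ')': depth becomes 0
  Position 10 '(': depth becomes 1
  Position 11 '(': depth becomes 2
  Position 12 '(': depth becomes 3
  Position 13 '(': depth becomes 4
  Position 14 '(': depth becomes 5
  Position 15 ')': depth becomes 4
  Position 16 ')': depth becomes 3
  Position 17 ')': depth becomes 2
  Position 18 '(': depth becomes 3
  Position 19 ')': depth becomes 2
  Position 20 ')': depth becomes 1
  Position 21 ')': depth becomes 0
Maximum depth reached: 5

5


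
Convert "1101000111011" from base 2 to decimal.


Input: "1101000111011" in base 2
Positional expansion:
  Digit '1' (value 1) x 2^12 = 4096
  Digit '1' (value 1) x 2^11 = 2048
  Digit '0' (value 0) x 2^10 = 0
  Digit '1' (value 1) x 2^9 = 512
  Digit '0' (value 0) x 2^8 = 0
  Digit '0' (value 0) x 2^7 = 0
  Digit '0' (value 0) x 2^6 = 0
  Digit '1' (value 1) x 2^5 = 32
  Digit '1' (value 1) x 2^4 = 16
  Digit '1' (value 1) x 2^3 = 8
  Digit '0' (value 0) x 2^2 = 0
  Digit '1' (value 1) x 2^1 = 2
  Digit '1' (value 1) x 2^0 = 1
Sum = 6715

6715


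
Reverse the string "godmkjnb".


Input: godmkjnb
Reading characters right to left:
  Position 7: 'b'
  Position 6: 'n'
  Position 5: 'j'
  Position 4: 'k'
  Position 3: 'm'
  Position 2: 'd'
  Position 1: 'o'
  Position 0: 'g'
Reversed: bnjkmdog

bnjkmdog


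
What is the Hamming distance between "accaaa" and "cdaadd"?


Comparing "accaaa" and "cdaadd" position by position:
  Position 0: 'a' vs 'c' => differ
  Position 1: 'c' vs 'd' => differ
  Position 2: 'c' vs 'a' => differ
  Position 3: 'a' vs 'a' => same
  Position 4: 'a' vs 'd' => differ
  Position 5: 'a' vs 'd' => differ
Total differences (Hamming distance): 5

5


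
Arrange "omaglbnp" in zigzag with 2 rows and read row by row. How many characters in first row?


Zigzag "omaglbnp" into 2 rows:
Placing characters:
  'o' => row 0
  'm' => row 1
  'a' => row 0
  'g' => row 1
  'l' => row 0
  'b' => row 1
  'n' => row 0
  'p' => row 1
Rows:
  Row 0: "oaln"
  Row 1: "mgbp"
First row length: 4

4


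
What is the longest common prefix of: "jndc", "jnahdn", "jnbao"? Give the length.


Words: jndc, jnahdn, jnbao
  Position 0: all 'j' => match
  Position 1: all 'n' => match
  Position 2: ('d', 'a', 'b') => mismatch, stop
LCP = "jn" (length 2)

2


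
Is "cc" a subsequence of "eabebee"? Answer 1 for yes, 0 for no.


Check if "cc" is a subsequence of "eabebee"
Greedy scan:
  Position 0 ('e'): no match needed
  Position 1 ('a'): no match needed
  Position 2 ('b'): no match needed
  Position 3 ('e'): no match needed
  Position 4 ('b'): no match needed
  Position 5 ('e'): no match needed
  Position 6 ('e'): no match needed
Only matched 0/2 characters => not a subsequence

0


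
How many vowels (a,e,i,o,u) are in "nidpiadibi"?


Input: nidpiadibi
Checking each character:
  'n' at position 0: consonant
  'i' at position 1: vowel (running total: 1)
  'd' at position 2: consonant
  'p' at position 3: consonant
  'i' at position 4: vowel (running total: 2)
  'a' at position 5: vowel (running total: 3)
  'd' at position 6: consonant
  'i' at position 7: vowel (running total: 4)
  'b' at position 8: consonant
  'i' at position 9: vowel (running total: 5)
Total vowels: 5

5


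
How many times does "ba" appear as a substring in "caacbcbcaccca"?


Searching for "ba" in "caacbcbcaccca"
Scanning each position:
  Position 0: "ca" => no
  Position 1: "aa" => no
  Position 2: "ac" => no
  Position 3: "cb" => no
  Position 4: "bc" => no
  Position 5: "cb" => no
  Position 6: "bc" => no
  Position 7: "ca" => no
  Position 8: "ac" => no
  Position 9: "cc" => no
  Position 10: "cc" => no
  Position 11: "ca" => no
Total occurrences: 0

0


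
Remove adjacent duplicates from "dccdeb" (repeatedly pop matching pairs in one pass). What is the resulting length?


Input: dccdeb
Stack-based adjacent duplicate removal:
  Read 'd': push. Stack: d
  Read 'c': push. Stack: dc
  Read 'c': matches stack top 'c' => pop. Stack: d
  Read 'd': matches stack top 'd' => pop. Stack: (empty)
  Read 'e': push. Stack: e
  Read 'b': push. Stack: eb
Final stack: "eb" (length 2)

2


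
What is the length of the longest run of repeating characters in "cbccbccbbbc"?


Input: "cbccbccbbbc"
Scanning for longest run:
  Position 1 ('b'): new char, reset run to 1
  Position 2 ('c'): new char, reset run to 1
  Position 3 ('c'): continues run of 'c', length=2
  Position 4 ('b'): new char, reset run to 1
  Position 5 ('c'): new char, reset run to 1
  Position 6 ('c'): continues run of 'c', length=2
  Position 7 ('b'): new char, reset run to 1
  Position 8 ('b'): continues run of 'b', length=2
  Position 9 ('b'): continues run of 'b', length=3
  Position 10 ('c'): new char, reset run to 1
Longest run: 'b' with length 3

3


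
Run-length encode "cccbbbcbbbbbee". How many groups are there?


Input: cccbbbcbbbbbee
Scanning for consecutive runs:
  Group 1: 'c' x 3 (positions 0-2)
  Group 2: 'b' x 3 (positions 3-5)
  Group 3: 'c' x 1 (positions 6-6)
  Group 4: 'b' x 5 (positions 7-11)
  Group 5: 'e' x 2 (positions 12-13)
Total groups: 5

5


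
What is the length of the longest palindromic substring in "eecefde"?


Input: "eecefde"
Checking substrings for palindromes:
  [1:4] "ece" (len 3) => palindrome
  [0:2] "ee" (len 2) => palindrome
Longest palindromic substring: "ece" with length 3

3


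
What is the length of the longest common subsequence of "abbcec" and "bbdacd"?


LCS of "abbcec" and "bbdacd"
DP table:
           b    b    d    a    c    d
      0    0    0    0    0    0    0
  a   0    0    0    0    1    1    1
  b   0    1    1    1    1    1    1
  b   0    1    2    2    2    2    2
  c   0    1    2    2    2    3    3
  e   0    1    2    2    2    3    3
  c   0    1    2    2    2    3    3
LCS length = dp[6][6] = 3

3


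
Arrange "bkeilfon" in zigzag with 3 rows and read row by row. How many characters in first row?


Zigzag "bkeilfon" into 3 rows:
Placing characters:
  'b' => row 0
  'k' => row 1
  'e' => row 2
  'i' => row 1
  'l' => row 0
  'f' => row 1
  'o' => row 2
  'n' => row 1
Rows:
  Row 0: "bl"
  Row 1: "kifn"
  Row 2: "eo"
First row length: 2

2


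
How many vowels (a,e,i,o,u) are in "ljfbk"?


Input: ljfbk
Checking each character:
  'l' at position 0: consonant
  'j' at position 1: consonant
  'f' at position 2: consonant
  'b' at position 3: consonant
  'k' at position 4: consonant
Total vowels: 0

0


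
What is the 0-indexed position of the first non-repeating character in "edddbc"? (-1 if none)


Input: edddbc
Character frequencies:
  'b': 1
  'c': 1
  'd': 3
  'e': 1
Scanning left to right for freq == 1:
  Position 0 ('e'): unique! => answer = 0

0


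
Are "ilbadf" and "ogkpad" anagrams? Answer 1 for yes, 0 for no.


Strings: "ilbadf", "ogkpad"
Sorted first:  abdfil
Sorted second: adgkop
Differ at position 1: 'b' vs 'd' => not anagrams

0


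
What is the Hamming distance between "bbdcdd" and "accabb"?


Comparing "bbdcdd" and "accabb" position by position:
  Position 0: 'b' vs 'a' => differ
  Position 1: 'b' vs 'c' => differ
  Position 2: 'd' vs 'c' => differ
  Position 3: 'c' vs 'a' => differ
  Position 4: 'd' vs 'b' => differ
  Position 5: 'd' vs 'b' => differ
Total differences (Hamming distance): 6

6


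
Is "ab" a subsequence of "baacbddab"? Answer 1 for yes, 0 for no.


Check if "ab" is a subsequence of "baacbddab"
Greedy scan:
  Position 0 ('b'): no match needed
  Position 1 ('a'): matches sub[0] = 'a'
  Position 2 ('a'): no match needed
  Position 3 ('c'): no match needed
  Position 4 ('b'): matches sub[1] = 'b'
  Position 5 ('d'): no match needed
  Position 6 ('d'): no match needed
  Position 7 ('a'): no match needed
  Position 8 ('b'): no match needed
All 2 characters matched => is a subsequence

1


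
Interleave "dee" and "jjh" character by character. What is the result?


Interleaving "dee" and "jjh":
  Position 0: 'd' from first, 'j' from second => "dj"
  Position 1: 'e' from first, 'j' from second => "ej"
  Position 2: 'e' from first, 'h' from second => "eh"
Result: djejeh

djejeh


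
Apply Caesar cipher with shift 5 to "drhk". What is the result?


Caesar cipher: shift "drhk" by 5
  'd' (pos 3) + 5 = pos 8 = 'i'
  'r' (pos 17) + 5 = pos 22 = 'w'
  'h' (pos 7) + 5 = pos 12 = 'm'
  'k' (pos 10) + 5 = pos 15 = 'p'
Result: iwmp

iwmp


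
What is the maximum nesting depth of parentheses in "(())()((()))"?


Input: "(())()((()))"
Tracking depth:
  Position 0 '(': depth becomes 1
  Position 1 '(': depth becomes 2
  Position 2 ')': depth becomes 1
  Position 3 ')': depth becomes 0
  Position 4 '(': depth becomes 1
  Position 5 ')': depth becomes 0
  Position 6 '(': depth becomes 1
  Position 7 '(': depth becomes 2
  Position 8 '(': depth becomes 3
  Position 9 ')': depth becomes 2
  Position 10 ')': depth becomes 1
  Position 11 ')': depth becomes 0
Maximum depth reached: 3

3


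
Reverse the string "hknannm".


Input: hknannm
Reading characters right to left:
  Position 6: 'm'
  Position 5: 'n'
  Position 4: 'n'
  Position 3: 'a'
  Position 2: 'n'
  Position 1: 'k'
  Position 0: 'h'
Reversed: mnnankh

mnnankh


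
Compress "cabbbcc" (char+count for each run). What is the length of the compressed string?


Input: cabbbcc
Runs:
  'c' x 1 => "c1"
  'a' x 1 => "a1"
  'b' x 3 => "b3"
  'c' x 2 => "c2"
Compressed: "c1a1b3c2"
Compressed length: 8

8


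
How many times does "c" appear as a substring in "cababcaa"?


Searching for "c" in "cababcaa"
Scanning each position:
  Position 0: "c" => MATCH
  Position 1: "a" => no
  Position 2: "b" => no
  Position 3: "a" => no
  Position 4: "b" => no
  Position 5: "c" => MATCH
  Position 6: "a" => no
  Position 7: "a" => no
Total occurrences: 2

2


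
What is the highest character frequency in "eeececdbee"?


Input: eeececdbee
Character counts:
  'b': 1
  'c': 2
  'd': 1
  'e': 6
Maximum frequency: 6

6


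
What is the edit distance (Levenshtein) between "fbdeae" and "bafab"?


Computing edit distance: "fbdeae" -> "bafab"
DP table:
           b    a    f    a    b
      0    1    2    3    4    5
  f   1    1    2    2    3    4
  b   2    1    2    3    3    3
  d   3    2    2    3    4    4
  e   4    3    3    3    4    5
  a   5    4    3    4    3    4
  e   6    5    4    4    4    4
Edit distance = dp[6][5] = 4

4


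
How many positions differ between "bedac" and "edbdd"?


Comparing "bedac" and "edbdd" position by position:
  Position 0: 'b' vs 'e' => DIFFER
  Position 1: 'e' vs 'd' => DIFFER
  Position 2: 'd' vs 'b' => DIFFER
  Position 3: 'a' vs 'd' => DIFFER
  Position 4: 'c' vs 'd' => DIFFER
Positions that differ: 5

5


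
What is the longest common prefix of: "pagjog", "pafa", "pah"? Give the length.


Words: pagjog, pafa, pah
  Position 0: all 'p' => match
  Position 1: all 'a' => match
  Position 2: ('g', 'f', 'h') => mismatch, stop
LCP = "pa" (length 2)

2


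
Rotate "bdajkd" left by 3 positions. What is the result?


Input: "bdajkd", rotate left by 3
First 3 characters: "bda"
Remaining characters: "jkd"
Concatenate remaining + first: "jkd" + "bda" = "jkdbda"

jkdbda


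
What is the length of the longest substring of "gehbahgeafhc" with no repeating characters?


Input: "gehbahgeafhc"
Sliding window (track last position of each char):
  Position 0 ('g'): window [0,0] length 1 -- new best
  Position 1 ('e'): window [0,1] length 2 -- new best
  Position 2 ('h'): window [0,2] length 3 -- new best
  Position 3 ('b'): window [0,3] length 4 -- new best
  Position 4 ('a'): window [0,4] length 5 -- new best
  Position 5 ('h'): repeat (last at 2), move window start to 3
  Position 5 ('h'): window [3,5] length 3
  Position 6 ('g'): window [3,6] length 4
  Position 7 ('e'): window [3,7] length 5
  Position 8 ('a'): repeat (last at 4), move window start to 5
  Position 8 ('a'): window [5,8] length 4
  Position 9 ('f'): window [5,9] length 5
  Position 10 ('h'): repeat (last at 5), move window start to 6
  Position 10 ('h'): window [6,10] length 5
  Position 11 ('c'): window [6,11] length 6 -- new best
Longest substring with no repeats: "geafhc" with length 6

6


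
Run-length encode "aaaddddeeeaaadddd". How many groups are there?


Input: aaaddddeeeaaadddd
Scanning for consecutive runs:
  Group 1: 'a' x 3 (positions 0-2)
  Group 2: 'd' x 4 (positions 3-6)
  Group 3: 'e' x 3 (positions 7-9)
  Group 4: 'a' x 3 (positions 10-12)
  Group 5: 'd' x 4 (positions 13-16)
Total groups: 5

5


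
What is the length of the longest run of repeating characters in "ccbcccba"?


Input: "ccbcccba"
Scanning for longest run:
  Position 1 ('c'): continues run of 'c', length=2
  Position 2 ('b'): new char, reset run to 1
  Position 3 ('c'): new char, reset run to 1
  Position 4 ('c'): continues run of 'c', length=2
  Position 5 ('c'): continues run of 'c', length=3
  Position 6 ('b'): new char, reset run to 1
  Position 7 ('a'): new char, reset run to 1
Longest run: 'c' with length 3

3


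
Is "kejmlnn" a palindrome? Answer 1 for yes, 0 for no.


Input: kejmlnn
Reversed: nnlmjek
  Compare pos 0 ('k') with pos 6 ('n'): MISMATCH
  Compare pos 1 ('e') with pos 5 ('n'): MISMATCH
  Compare pos 2 ('j') with pos 4 ('l'): MISMATCH
Result: not a palindrome

0


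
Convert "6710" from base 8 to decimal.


Input: "6710" in base 8
Positional expansion:
  Digit '6' (value 6) x 8^3 = 3072
  Digit '7' (value 7) x 8^2 = 448
  Digit '1' (value 1) x 8^1 = 8
  Digit '0' (value 0) x 8^0 = 0
Sum = 3528

3528


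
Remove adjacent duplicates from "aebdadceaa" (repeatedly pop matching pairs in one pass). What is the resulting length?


Input: aebdadceaa
Stack-based adjacent duplicate removal:
  Read 'a': push. Stack: a
  Read 'e': push. Stack: ae
  Read 'b': push. Stack: aeb
  Read 'd': push. Stack: aebd
  Read 'a': push. Stack: aebda
  Read 'd': push. Stack: aebdad
  Read 'c': push. Stack: aebdadc
  Read 'e': push. Stack: aebdadce
  Read 'a': push. Stack: aebdadcea
  Read 'a': matches stack top 'a' => pop. Stack: aebdadce
Final stack: "aebdadce" (length 8)

8


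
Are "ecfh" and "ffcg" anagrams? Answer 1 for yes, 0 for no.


Strings: "ecfh", "ffcg"
Sorted first:  cefh
Sorted second: cffg
Differ at position 1: 'e' vs 'f' => not anagrams

0


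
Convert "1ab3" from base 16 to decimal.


Input: "1ab3" in base 16
Positional expansion:
  Digit '1' (value 1) x 16^3 = 4096
  Digit 'a' (value 10) x 16^2 = 2560
  Digit 'b' (value 11) x 16^1 = 176
  Digit '3' (value 3) x 16^0 = 3
Sum = 6835

6835


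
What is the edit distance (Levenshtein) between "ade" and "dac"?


Computing edit distance: "ade" -> "dac"
DP table:
           d    a    c
      0    1    2    3
  a   1    1    1    2
  d   2    1    2    2
  e   3    2    2    3
Edit distance = dp[3][3] = 3

3


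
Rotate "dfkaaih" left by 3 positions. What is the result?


Input: "dfkaaih", rotate left by 3
First 3 characters: "dfk"
Remaining characters: "aaih"
Concatenate remaining + first: "aaih" + "dfk" = "aaihdfk"

aaihdfk


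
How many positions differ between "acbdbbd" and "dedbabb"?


Comparing "acbdbbd" and "dedbabb" position by position:
  Position 0: 'a' vs 'd' => DIFFER
  Position 1: 'c' vs 'e' => DIFFER
  Position 2: 'b' vs 'd' => DIFFER
  Position 3: 'd' vs 'b' => DIFFER
  Position 4: 'b' vs 'a' => DIFFER
  Position 5: 'b' vs 'b' => same
  Position 6: 'd' vs 'b' => DIFFER
Positions that differ: 6

6


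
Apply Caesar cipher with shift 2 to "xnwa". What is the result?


Caesar cipher: shift "xnwa" by 2
  'x' (pos 23) + 2 = pos 25 = 'z'
  'n' (pos 13) + 2 = pos 15 = 'p'
  'w' (pos 22) + 2 = pos 24 = 'y'
  'a' (pos 0) + 2 = pos 2 = 'c'
Result: zpyc

zpyc


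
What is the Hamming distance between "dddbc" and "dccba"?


Comparing "dddbc" and "dccba" position by position:
  Position 0: 'd' vs 'd' => same
  Position 1: 'd' vs 'c' => differ
  Position 2: 'd' vs 'c' => differ
  Position 3: 'b' vs 'b' => same
  Position 4: 'c' vs 'a' => differ
Total differences (Hamming distance): 3

3


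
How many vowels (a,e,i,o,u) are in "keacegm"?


Input: keacegm
Checking each character:
  'k' at position 0: consonant
  'e' at position 1: vowel (running total: 1)
  'a' at position 2: vowel (running total: 2)
  'c' at position 3: consonant
  'e' at position 4: vowel (running total: 3)
  'g' at position 5: consonant
  'm' at position 6: consonant
Total vowels: 3

3


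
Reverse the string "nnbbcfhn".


Input: nnbbcfhn
Reading characters right to left:
  Position 7: 'n'
  Position 6: 'h'
  Position 5: 'f'
  Position 4: 'c'
  Position 3: 'b'
  Position 2: 'b'
  Position 1: 'n'
  Position 0: 'n'
Reversed: nhfcbbnn

nhfcbbnn


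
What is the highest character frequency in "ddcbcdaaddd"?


Input: ddcbcdaaddd
Character counts:
  'a': 2
  'b': 1
  'c': 2
  'd': 6
Maximum frequency: 6

6


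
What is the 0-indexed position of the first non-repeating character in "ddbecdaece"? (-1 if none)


Input: ddbecdaece
Character frequencies:
  'a': 1
  'b': 1
  'c': 2
  'd': 3
  'e': 3
Scanning left to right for freq == 1:
  Position 0 ('d'): freq=3, skip
  Position 1 ('d'): freq=3, skip
  Position 2 ('b'): unique! => answer = 2

2


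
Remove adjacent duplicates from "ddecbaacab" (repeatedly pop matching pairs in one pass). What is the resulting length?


Input: ddecbaacab
Stack-based adjacent duplicate removal:
  Read 'd': push. Stack: d
  Read 'd': matches stack top 'd' => pop. Stack: (empty)
  Read 'e': push. Stack: e
  Read 'c': push. Stack: ec
  Read 'b': push. Stack: ecb
  Read 'a': push. Stack: ecba
  Read 'a': matches stack top 'a' => pop. Stack: ecb
  Read 'c': push. Stack: ecbc
  Read 'a': push. Stack: ecbca
  Read 'b': push. Stack: ecbcab
Final stack: "ecbcab" (length 6)

6


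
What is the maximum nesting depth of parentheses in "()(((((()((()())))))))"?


Input: "()(((((()((()())))))))"
Tracking depth:
  Position 0 '(': depth becomes 1
  Position 1 ')': depth becomes 0
  Position 2 '(': depth becomes 1
  Position 3 '(': depth becomes 2
  Position 4 '(': depth becomes 3
  Position 5 '(': depth becomes 4
  Position 6 '(': depth becomes 5
  Position 7 '(': depth becomes 6
  Position 8 ')': depth becomes 5
  Position 9 '(': depth becomes 6
  Position 10 '(': depth becomes 7
  Position 11 '(': depth becomes 8
  Position 12 ')': depth becomes 7
  Position 13 '(': depth becomes 8
  Position 14 ')': depth becomes 7
  Position 15 ')': depth becomes 6
  Position 16 ')': depth becomes 5
  Position 17 ')': depth becomes 4
  Position 18 ')': depth becomes 3
  Position 19 ')': depth becomes 2
  Position 20 ')': depth becomes 1
  Position 21 ')': depth becomes 0
Maximum depth reached: 8

8


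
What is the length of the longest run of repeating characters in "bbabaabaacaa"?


Input: "bbabaabaacaa"
Scanning for longest run:
  Position 1 ('b'): continues run of 'b', length=2
  Position 2 ('a'): new char, reset run to 1
  Position 3 ('b'): new char, reset run to 1
  Position 4 ('a'): new char, reset run to 1
  Position 5 ('a'): continues run of 'a', length=2
  Position 6 ('b'): new char, reset run to 1
  Position 7 ('a'): new char, reset run to 1
  Position 8 ('a'): continues run of 'a', length=2
  Position 9 ('c'): new char, reset run to 1
  Position 10 ('a'): new char, reset run to 1
  Position 11 ('a'): continues run of 'a', length=2
Longest run: 'b' with length 2

2


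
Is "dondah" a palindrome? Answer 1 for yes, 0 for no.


Input: dondah
Reversed: hadnod
  Compare pos 0 ('d') with pos 5 ('h'): MISMATCH
  Compare pos 1 ('o') with pos 4 ('a'): MISMATCH
  Compare pos 2 ('n') with pos 3 ('d'): MISMATCH
Result: not a palindrome

0


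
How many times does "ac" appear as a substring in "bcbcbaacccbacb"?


Searching for "ac" in "bcbcbaacccbacb"
Scanning each position:
  Position 0: "bc" => no
  Position 1: "cb" => no
  Position 2: "bc" => no
  Position 3: "cb" => no
  Position 4: "ba" => no
  Position 5: "aa" => no
  Position 6: "ac" => MATCH
  Position 7: "cc" => no
  Position 8: "cc" => no
  Position 9: "cb" => no
  Position 10: "ba" => no
  Position 11: "ac" => MATCH
  Position 12: "cb" => no
Total occurrences: 2

2


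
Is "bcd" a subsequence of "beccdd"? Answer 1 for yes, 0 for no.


Check if "bcd" is a subsequence of "beccdd"
Greedy scan:
  Position 0 ('b'): matches sub[0] = 'b'
  Position 1 ('e'): no match needed
  Position 2 ('c'): matches sub[1] = 'c'
  Position 3 ('c'): no match needed
  Position 4 ('d'): matches sub[2] = 'd'
  Position 5 ('d'): no match needed
All 3 characters matched => is a subsequence

1


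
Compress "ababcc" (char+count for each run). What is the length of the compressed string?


Input: ababcc
Runs:
  'a' x 1 => "a1"
  'b' x 1 => "b1"
  'a' x 1 => "a1"
  'b' x 1 => "b1"
  'c' x 2 => "c2"
Compressed: "a1b1a1b1c2"
Compressed length: 10

10


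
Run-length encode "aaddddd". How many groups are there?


Input: aaddddd
Scanning for consecutive runs:
  Group 1: 'a' x 2 (positions 0-1)
  Group 2: 'd' x 5 (positions 2-6)
Total groups: 2

2


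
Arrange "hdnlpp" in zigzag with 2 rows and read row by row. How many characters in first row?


Zigzag "hdnlpp" into 2 rows:
Placing characters:
  'h' => row 0
  'd' => row 1
  'n' => row 0
  'l' => row 1
  'p' => row 0
  'p' => row 1
Rows:
  Row 0: "hnp"
  Row 1: "dlp"
First row length: 3

3


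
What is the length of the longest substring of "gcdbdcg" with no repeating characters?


Input: "gcdbdcg"
Sliding window (track last position of each char):
  Position 0 ('g'): window [0,0] length 1 -- new best
  Position 1 ('c'): window [0,1] length 2 -- new best
  Position 2 ('d'): window [0,2] length 3 -- new best
  Position 3 ('b'): window [0,3] length 4 -- new best
  Position 4 ('d'): repeat (last at 2), move window start to 3
  Position 4 ('d'): window [3,4] length 2
  Position 5 ('c'): window [3,5] length 3
  Position 6 ('g'): window [3,6] length 4
Longest substring with no repeats: "gcdb" with length 4

4


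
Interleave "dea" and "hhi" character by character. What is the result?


Interleaving "dea" and "hhi":
  Position 0: 'd' from first, 'h' from second => "dh"
  Position 1: 'e' from first, 'h' from second => "eh"
  Position 2: 'a' from first, 'i' from second => "ai"
Result: dhehai

dhehai


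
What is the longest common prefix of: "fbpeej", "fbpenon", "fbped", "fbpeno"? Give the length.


Words: fbpeej, fbpenon, fbped, fbpeno
  Position 0: all 'f' => match
  Position 1: all 'b' => match
  Position 2: all 'p' => match
  Position 3: all 'e' => match
  Position 4: ('e', 'n', 'd', 'n') => mismatch, stop
LCP = "fbpe" (length 4)

4


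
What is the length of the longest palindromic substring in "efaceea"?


Input: "efaceea"
Checking substrings for palindromes:
  [4:6] "ee" (len 2) => palindrome
Longest palindromic substring: "ee" with length 2

2


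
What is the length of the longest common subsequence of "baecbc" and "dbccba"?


LCS of "baecbc" and "dbccba"
DP table:
           d    b    c    c    b    a
      0    0    0    0    0    0    0
  b   0    0    1    1    1    1    1
  a   0    0    1    1    1    1    2
  e   0    0    1    1    1    1    2
  c   0    0    1    2    2    2    2
  b   0    0    1    2    2    3    3
  c   0    0    1    2    3    3    3
LCS length = dp[6][6] = 3

3


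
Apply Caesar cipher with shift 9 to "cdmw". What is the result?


Caesar cipher: shift "cdmw" by 9
  'c' (pos 2) + 9 = pos 11 = 'l'
  'd' (pos 3) + 9 = pos 12 = 'm'
  'm' (pos 12) + 9 = pos 21 = 'v'
  'w' (pos 22) + 9 = pos 5 = 'f'
Result: lmvf

lmvf


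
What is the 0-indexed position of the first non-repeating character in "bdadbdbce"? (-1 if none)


Input: bdadbdbce
Character frequencies:
  'a': 1
  'b': 3
  'c': 1
  'd': 3
  'e': 1
Scanning left to right for freq == 1:
  Position 0 ('b'): freq=3, skip
  Position 1 ('d'): freq=3, skip
  Position 2 ('a'): unique! => answer = 2

2


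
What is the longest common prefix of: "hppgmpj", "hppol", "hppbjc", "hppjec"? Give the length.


Words: hppgmpj, hppol, hppbjc, hppjec
  Position 0: all 'h' => match
  Position 1: all 'p' => match
  Position 2: all 'p' => match
  Position 3: ('g', 'o', 'b', 'j') => mismatch, stop
LCP = "hpp" (length 3)

3


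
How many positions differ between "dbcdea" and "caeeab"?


Comparing "dbcdea" and "caeeab" position by position:
  Position 0: 'd' vs 'c' => DIFFER
  Position 1: 'b' vs 'a' => DIFFER
  Position 2: 'c' vs 'e' => DIFFER
  Position 3: 'd' vs 'e' => DIFFER
  Position 4: 'e' vs 'a' => DIFFER
  Position 5: 'a' vs 'b' => DIFFER
Positions that differ: 6

6


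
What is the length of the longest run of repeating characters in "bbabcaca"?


Input: "bbabcaca"
Scanning for longest run:
  Position 1 ('b'): continues run of 'b', length=2
  Position 2 ('a'): new char, reset run to 1
  Position 3 ('b'): new char, reset run to 1
  Position 4 ('c'): new char, reset run to 1
  Position 5 ('a'): new char, reset run to 1
  Position 6 ('c'): new char, reset run to 1
  Position 7 ('a'): new char, reset run to 1
Longest run: 'b' with length 2

2
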